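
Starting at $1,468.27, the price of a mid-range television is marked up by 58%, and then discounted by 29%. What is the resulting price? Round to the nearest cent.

$1,647.11

Each change multiplies by a factor: 1.58 × 0.71 = 1.1218.
$1,468.27 × 1.1218 = $1647.105286 ≈ $1,647.11.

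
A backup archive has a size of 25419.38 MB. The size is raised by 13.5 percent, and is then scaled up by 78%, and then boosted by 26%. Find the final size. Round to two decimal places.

64707.01 MB

After the 13.5% increase: 25419.38 × 1.135 = 28850.9963.
Apply the 78% increase: 28850.9963 × 1.78 = 51354.773414.
26% increase: 51354.773414 × 1.26 = 64707.01450164 ≈ 64707.01.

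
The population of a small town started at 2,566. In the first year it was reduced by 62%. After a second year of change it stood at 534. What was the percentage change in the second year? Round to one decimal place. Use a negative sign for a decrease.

-45.2%

After the first year: 2,566 × 0.38 = 975.08.
Second-year multiplier: 534 ÷ 975.08 ≈ 0.54765.
That is a change of -45.2%.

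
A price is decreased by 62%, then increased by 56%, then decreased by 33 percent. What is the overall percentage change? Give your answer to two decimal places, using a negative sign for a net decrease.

The combined multiplier is 0.38 × 1.56 × 0.67 = 0.397176.
That corresponds to a decrease of 60.28%.

-60.28%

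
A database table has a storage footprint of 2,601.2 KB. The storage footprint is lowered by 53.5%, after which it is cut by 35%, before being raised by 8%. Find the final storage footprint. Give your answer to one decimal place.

Apply the 53.5% decrease: 2,601.2 × 0.465 = 1209.558.
Apply the 35% decrease: 1209.558 × 0.65 = 786.2127.
After the 8% increase: 786.2127 × 1.08 = 849.109716 ≈ 849.1.

849.1 KB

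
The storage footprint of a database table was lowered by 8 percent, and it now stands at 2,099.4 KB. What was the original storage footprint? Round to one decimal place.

2,282.0 KB

The overall multiplier applied was 0.92.
So the original storage footprint was 2,099.4 ÷ 0.92 ≈ 2,282.0 KB.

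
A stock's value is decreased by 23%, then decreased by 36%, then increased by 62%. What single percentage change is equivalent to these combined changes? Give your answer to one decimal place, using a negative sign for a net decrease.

A 23% decrease multiplies by 0.77.
Then a 36% decrease: 0.77 × 0.64 = 0.4928.
Then a 62% increase: 0.4928 × 1.62 = 0.798336.
Overall factor 0.798336, i.e. -20.2%.

-20.2%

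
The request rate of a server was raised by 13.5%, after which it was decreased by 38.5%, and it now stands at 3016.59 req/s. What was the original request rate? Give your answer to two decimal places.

The overall multiplier applied was 1.135 × 0.615 = 0.698025.
So the original request rate was 3016.59 ÷ 0.698025 ≈ 4321.61 req/s.

4321.61 req/s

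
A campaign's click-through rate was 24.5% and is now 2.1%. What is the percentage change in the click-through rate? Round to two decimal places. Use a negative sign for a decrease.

-91.43%

The change is 2.1 − 24.5 = -22.4 percentage points.
Relative to the original 24.5%, that is -22.4 ÷ 24.5 ≈ -91.43%.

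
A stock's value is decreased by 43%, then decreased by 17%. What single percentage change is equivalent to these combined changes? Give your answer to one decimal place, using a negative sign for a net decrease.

-52.7%

A 43% decrease multiplies by 0.57.
Then a 17% decrease: 0.57 × 0.83 = 0.4731.
Overall factor 0.4731, i.e. -52.7%.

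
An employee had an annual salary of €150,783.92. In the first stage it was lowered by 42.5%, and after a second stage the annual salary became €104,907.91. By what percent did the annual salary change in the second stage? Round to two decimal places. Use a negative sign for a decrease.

After the first stage: €150,783.92 × 0.575 = €86700.754.
Second-stage multiplier: €104,907.91 ÷ €86700.754 ≈ 1.21.
That is a change of 21.00%.

21.00%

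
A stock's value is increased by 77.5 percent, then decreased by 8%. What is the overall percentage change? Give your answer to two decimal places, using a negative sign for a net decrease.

The combined multiplier is 1.775 × 0.92 = 1.633.
That corresponds to an increase of 63.30%.

63.30%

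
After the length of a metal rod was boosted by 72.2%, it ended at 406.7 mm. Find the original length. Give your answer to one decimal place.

The overall multiplier applied was 1.722.
So the original length was 406.7 ÷ 1.722 ≈ 236.2 mm.

236.2 mm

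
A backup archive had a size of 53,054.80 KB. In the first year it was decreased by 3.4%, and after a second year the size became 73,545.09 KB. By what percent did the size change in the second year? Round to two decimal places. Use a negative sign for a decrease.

43.50%

After the first year: 53,054.80 × 0.966 = 51250.9368.
Second-year multiplier: 73,545.09 ÷ 51250.9368 ≈ 1.435.
That is a change of 43.50%.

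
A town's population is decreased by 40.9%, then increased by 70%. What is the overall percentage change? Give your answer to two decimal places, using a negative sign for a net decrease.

The combined multiplier is 0.591 × 1.7 = 1.0047.
That corresponds to an increase of 0.47%.

0.47%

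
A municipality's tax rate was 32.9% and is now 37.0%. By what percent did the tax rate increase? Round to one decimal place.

The change is 37.0 − 32.9 = 4.1 percentage points.
Relative to the original 32.9%, that is 4.1 ÷ 32.9 ≈ 12.5%.
So the tax rate rose by 12.5%.

12.5%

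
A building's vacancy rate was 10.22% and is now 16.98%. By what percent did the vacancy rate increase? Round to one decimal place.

The change is 16.98 − 10.22 = 6.76 percentage points.
Relative to the original 10.22%, that is 6.76 ÷ 10.22 ≈ 66.1%.
So the vacancy rate rose by 66.1%.

66.1%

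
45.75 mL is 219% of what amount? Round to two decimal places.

45.75 mL ÷ 2.19 ≈ 20.89 mL.

20.89 mL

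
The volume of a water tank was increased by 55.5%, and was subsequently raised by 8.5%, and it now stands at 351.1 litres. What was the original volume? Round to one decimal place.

208.1 litres

Undoing the 8.5% increase: 351.1 ÷ 1.085 ≈ 323.59447.
Undoing the 55.5% increase: 323.59447 ÷ 1.555 ≈ 208.1 litres.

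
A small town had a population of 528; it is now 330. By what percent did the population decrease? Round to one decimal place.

37.5%

Change: 330 − 528 = -198.
Relative to the original: -198 ÷ 528 = -37.5%.
So the population decreased by 37.5%.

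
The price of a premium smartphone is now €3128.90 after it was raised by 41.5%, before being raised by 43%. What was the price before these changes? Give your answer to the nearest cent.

€1546.32

Undoing the 43% increase: €3128.90 ÷ 1.43 ≈ €2188.041958.
Undoing the 41.5% increase: €2188.041958 ÷ 1.415 ≈ €1546.32.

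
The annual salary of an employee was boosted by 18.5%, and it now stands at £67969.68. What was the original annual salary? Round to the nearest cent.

£57358.38

The overall multiplier applied was 1.185.
So the original annual salary was £67969.68 ÷ 1.185 ≈ £57358.38.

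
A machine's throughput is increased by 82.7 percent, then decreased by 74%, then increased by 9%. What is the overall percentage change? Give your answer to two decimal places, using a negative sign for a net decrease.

An 82.7% increase multiplies by 1.827.
Then a 74% decrease: 1.827 × 0.26 = 0.47502.
Then a 9% increase: 0.47502 × 1.09 = 0.5177718.
Overall factor 0.5177718, i.e. -48.22%.

-48.22%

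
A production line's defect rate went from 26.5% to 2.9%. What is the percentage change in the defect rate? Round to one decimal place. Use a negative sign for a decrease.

The change is 2.9 − 26.5 = -23.6 percentage points.
Relative to the original 26.5%, that is -23.6 ÷ 26.5 ≈ -89.1%.

-89.1%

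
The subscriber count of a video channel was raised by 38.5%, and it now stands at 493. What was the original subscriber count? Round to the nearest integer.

356

The overall multiplier applied was 1.385.
So the original subscriber count was 493 ÷ 1.385 ≈ 356.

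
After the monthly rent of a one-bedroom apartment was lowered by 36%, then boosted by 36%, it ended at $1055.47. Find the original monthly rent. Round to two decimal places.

Undoing the 36% increase: $1055.47 ÷ 1.36 ≈ $776.080882.
Undoing the 36% decrease: $776.080882 ÷ 0.64 ≈ $1212.63.

$1212.63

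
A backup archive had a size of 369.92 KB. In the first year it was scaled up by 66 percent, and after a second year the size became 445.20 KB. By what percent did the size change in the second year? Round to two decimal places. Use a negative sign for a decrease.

-27.50%

After the first year: 369.92 × 1.66 = 614.0672.
Second-year multiplier: 445.20 ÷ 614.0672 ≈ 0.725002.
That is a change of -27.50%.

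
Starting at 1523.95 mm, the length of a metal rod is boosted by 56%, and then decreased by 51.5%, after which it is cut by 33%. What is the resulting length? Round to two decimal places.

After the 56% increase: 1523.95 × 1.56 = 2377.362.
Apply the 51.5% decrease: 2377.362 × 0.485 = 1153.02057.
33% decrease: 1153.02057 × 0.67 = 772.5237819 ≈ 772.52.

772.52 mm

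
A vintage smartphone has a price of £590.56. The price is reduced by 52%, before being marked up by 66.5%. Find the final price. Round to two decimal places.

£471.98

Apply the 52% decrease: £590.56 × 0.48 = £283.4688.
After the 66.5% increase: £283.4688 × 1.665 = £471.975552 ≈ £471.98.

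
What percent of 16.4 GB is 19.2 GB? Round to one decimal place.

117.1%

19.2 GB ÷ 16.4 GB ≈ 117.1%.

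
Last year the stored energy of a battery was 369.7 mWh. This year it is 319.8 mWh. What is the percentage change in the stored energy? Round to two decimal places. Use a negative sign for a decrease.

Change: 319.8 − 369.7 = -49.9.
Relative to the original: -49.9 ÷ 369.7 ≈ -13.50%.

-13.50%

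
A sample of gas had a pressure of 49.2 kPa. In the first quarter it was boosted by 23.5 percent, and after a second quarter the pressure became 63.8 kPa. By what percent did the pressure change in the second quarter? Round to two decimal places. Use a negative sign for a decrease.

After the first quarter: 49.2 × 1.235 = 60.762.
Second-quarter multiplier: 63.8 ÷ 60.762 ≈ 1.049998.
That is a change of 5.00%.

5.00%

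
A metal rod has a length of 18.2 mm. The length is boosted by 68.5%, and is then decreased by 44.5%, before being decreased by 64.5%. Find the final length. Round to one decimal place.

After the 68.5% increase: 18.2 × 1.685 = 30.667.
After the 44.5% decrease: 30.667 × 0.555 = 17.020185.
64.5% decrease: 17.020185 × 0.355 = 6.042165675 ≈ 6.0.

6.0 mm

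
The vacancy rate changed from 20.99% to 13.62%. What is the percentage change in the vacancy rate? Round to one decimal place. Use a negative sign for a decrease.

The change is 13.62 − 20.99 = -7.37 percentage points.
Relative to the original 20.99%, that is -7.37 ÷ 20.99 ≈ -35.1%.

-35.1%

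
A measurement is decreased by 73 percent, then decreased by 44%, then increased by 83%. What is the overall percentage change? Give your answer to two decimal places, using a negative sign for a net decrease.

A 73% decrease multiplies by 0.27.
Then a 44% decrease: 0.27 × 0.56 = 0.1512.
Then an 83% increase: 0.1512 × 1.83 = 0.276696.
Overall factor 0.276696, i.e. -72.33%.

-72.33%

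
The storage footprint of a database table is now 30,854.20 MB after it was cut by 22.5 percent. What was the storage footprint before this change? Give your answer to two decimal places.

The overall multiplier applied was 0.775.
So the original storage footprint was 30,854.20 ÷ 0.775 ≈ 39,811.87 MB.

39,811.87 MB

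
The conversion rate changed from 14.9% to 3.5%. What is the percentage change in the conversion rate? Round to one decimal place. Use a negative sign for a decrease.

-76.5%

The change is 3.5 − 14.9 = -11.4 percentage points.
Relative to the original 14.9%, that is -11.4 ÷ 14.9 ≈ -76.5%.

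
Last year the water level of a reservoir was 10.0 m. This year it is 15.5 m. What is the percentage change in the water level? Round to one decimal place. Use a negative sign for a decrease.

55.0%

Change: 15.5 − 10.0 = 5.5.
Relative to the original: 5.5 ÷ 10.0 = 55.0%.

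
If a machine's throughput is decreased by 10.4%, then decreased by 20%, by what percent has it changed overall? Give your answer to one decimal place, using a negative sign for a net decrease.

The combined multiplier is 0.896 × 0.8 = 0.7168.
That corresponds to a decrease of 28.3%.

-28.3%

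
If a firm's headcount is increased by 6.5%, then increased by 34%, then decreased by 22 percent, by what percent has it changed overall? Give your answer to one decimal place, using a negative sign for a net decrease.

The combined multiplier is 1.065 × 1.34 × 0.78 = 1.113138.
That corresponds to an increase of 11.3%.

11.3%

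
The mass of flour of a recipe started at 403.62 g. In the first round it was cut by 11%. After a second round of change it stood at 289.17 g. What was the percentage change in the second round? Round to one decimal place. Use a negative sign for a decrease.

After the first round: 403.62 × 0.89 = 359.2218.
Second-round multiplier: 289.17 ÷ 359.2218 ≈ 0.80499.
That is a change of -19.5%.

-19.5%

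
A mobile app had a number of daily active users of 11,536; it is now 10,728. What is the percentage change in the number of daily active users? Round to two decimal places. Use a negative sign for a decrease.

-7.00%

Change: 10,728 − 11,536 = -808.
Relative to the original: -808 ÷ 11,536 ≈ -7.00%.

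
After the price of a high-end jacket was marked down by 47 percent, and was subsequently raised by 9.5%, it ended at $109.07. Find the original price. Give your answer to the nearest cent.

Undoing the 9.5% increase: $109.07 ÷ 1.095 ≈ $99.607306.
Undoing the 47% decrease: $99.607306 ÷ 0.53 ≈ $187.94.

$187.94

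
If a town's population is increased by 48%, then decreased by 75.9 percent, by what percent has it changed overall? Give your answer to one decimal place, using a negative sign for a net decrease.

The combined multiplier is 1.48 × 0.241 = 0.35668.
That corresponds to a decrease of 64.3%.

-64.3%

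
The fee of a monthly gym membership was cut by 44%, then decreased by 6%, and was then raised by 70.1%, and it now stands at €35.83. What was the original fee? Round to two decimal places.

€40.02

The overall multiplier applied was 0.56 × 0.94 × 1.701 = 0.8954064.
So the original fee was €35.83 ÷ 0.8954064 ≈ €40.02.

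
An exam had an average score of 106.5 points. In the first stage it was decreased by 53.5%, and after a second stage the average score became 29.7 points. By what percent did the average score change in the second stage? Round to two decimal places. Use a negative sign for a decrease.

After the first stage: 106.5 × 0.465 = 49.5225.
Second-stage multiplier: 29.7 ÷ 49.5225 ≈ 0.599727.
That is a change of -40.03%.

-40.03%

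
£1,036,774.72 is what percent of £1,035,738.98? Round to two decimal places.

£1,036,774.72 ÷ £1,035,738.98 ≈ 100.10%.

100.10%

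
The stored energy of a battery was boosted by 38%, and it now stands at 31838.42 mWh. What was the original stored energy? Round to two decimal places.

The overall multiplier applied was 1.38.
So the original stored energy was 31838.42 ÷ 1.38 ≈ 23071.32 mWh.

23071.32 mWh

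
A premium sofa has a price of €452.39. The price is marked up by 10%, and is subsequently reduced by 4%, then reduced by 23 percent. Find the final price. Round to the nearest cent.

After the 10% increase: €452.39 × 1.1 = €497.629.
After the 4% decrease: €497.629 × 0.96 = €477.72384.
23% decrease: €477.72384 × 0.77 = €367.8473568 ≈ €367.85.

€367.85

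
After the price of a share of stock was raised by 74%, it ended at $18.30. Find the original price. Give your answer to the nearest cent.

$10.52

The overall multiplier applied was 1.74.
So the original price was $18.30 ÷ 1.74 ≈ $10.52.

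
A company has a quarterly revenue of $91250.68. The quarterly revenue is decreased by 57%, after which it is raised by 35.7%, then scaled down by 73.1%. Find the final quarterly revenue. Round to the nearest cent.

$14323.09

57% decrease: $91250.68 × 0.43 = $39237.7924.
Apply the 35.7% increase: $39237.7924 × 1.357 = $53245.6842868.
After the 73.1% decrease: $53245.6842868 × 0.269 = $14323.0890731492 ≈ $14323.09.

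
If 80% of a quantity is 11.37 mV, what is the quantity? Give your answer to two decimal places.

11.37 mV ÷ 0.8 ≈ 14.21 mV.

14.21 mV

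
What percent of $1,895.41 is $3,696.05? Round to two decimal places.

195.00%

$3,696.05 ÷ $1,895.41 ≈ 195.00%.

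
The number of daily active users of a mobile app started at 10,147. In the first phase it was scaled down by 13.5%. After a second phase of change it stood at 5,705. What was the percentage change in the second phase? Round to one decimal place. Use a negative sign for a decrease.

-35.0%

After the first phase: 10,147 × 0.865 = 8777.155.
Second-phase multiplier: 5,705 ÷ 8777.155 ≈ 0.64998.
That is a change of -35.0%.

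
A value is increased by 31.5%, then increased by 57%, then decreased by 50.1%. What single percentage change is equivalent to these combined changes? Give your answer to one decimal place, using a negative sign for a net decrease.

3.0%

A 31.5% increase multiplies by 1.315.
Then a 57% increase: 1.315 × 1.57 = 2.06455.
Then a 50.1% decrease: 2.06455 × 0.499 = 1.03021045.
Overall factor 1.03021045, i.e. 3.0%.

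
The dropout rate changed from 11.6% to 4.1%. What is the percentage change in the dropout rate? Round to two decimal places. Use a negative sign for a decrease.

-64.66%

The change is 4.1 − 11.6 = -7.5 percentage points.
Relative to the original 11.6%, that is -7.5 ÷ 11.6 ≈ -64.66%.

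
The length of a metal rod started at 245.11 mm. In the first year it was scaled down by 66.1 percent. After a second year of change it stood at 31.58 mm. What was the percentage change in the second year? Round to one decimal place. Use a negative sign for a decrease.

-62.0%

After the first year: 245.11 × 0.339 = 83.09229.
Second-year multiplier: 31.58 ÷ 83.09229 ≈ 0.38006.
That is a change of -62.0%.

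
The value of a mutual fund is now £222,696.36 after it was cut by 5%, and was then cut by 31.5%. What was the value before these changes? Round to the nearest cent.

The overall multiplier applied was 0.95 × 0.685 = 0.65075.
So the original value was £222,696.36 ÷ 0.65075 ≈ £342,214.92.

£342,214.92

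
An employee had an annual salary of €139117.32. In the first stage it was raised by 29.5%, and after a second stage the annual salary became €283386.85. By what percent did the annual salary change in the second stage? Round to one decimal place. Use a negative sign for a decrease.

After the first stage: €139117.32 × 1.295 = €180156.9294.
Second-stage multiplier: €283386.85 ÷ €180156.9294 ≈ 1.573.
That is a change of 57.3%.

57.3%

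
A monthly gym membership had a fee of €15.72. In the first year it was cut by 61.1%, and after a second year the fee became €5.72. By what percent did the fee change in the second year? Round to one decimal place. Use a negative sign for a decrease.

-6.5%

After the first year: €15.72 × 0.389 = €6.11508.
Second-year multiplier: €5.72 ÷ €6.11508 ≈ 0.93539.
That is a change of -6.5%.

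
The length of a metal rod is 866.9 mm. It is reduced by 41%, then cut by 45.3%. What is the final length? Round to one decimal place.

41% decrease: 866.9 × 0.59 = 511.471.
Apply the 45.3% decrease: 511.471 × 0.547 = 279.774637 ≈ 279.8.

279.8 mm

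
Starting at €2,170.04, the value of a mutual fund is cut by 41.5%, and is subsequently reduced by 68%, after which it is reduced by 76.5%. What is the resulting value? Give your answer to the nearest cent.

€95.46

Each change multiplies by a factor: 0.585 × 0.32 × 0.235 = 0.043992.
€2,170.04 × 0.043992 = €95.46439968 ≈ €95.46.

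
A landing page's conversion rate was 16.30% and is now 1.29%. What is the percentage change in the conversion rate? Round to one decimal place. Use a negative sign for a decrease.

-92.1%

The change is 1.29 − 16.30 = -15.01 percentage points.
Relative to the original 16.30%, that is -15.01 ÷ 16.30 ≈ -92.1%.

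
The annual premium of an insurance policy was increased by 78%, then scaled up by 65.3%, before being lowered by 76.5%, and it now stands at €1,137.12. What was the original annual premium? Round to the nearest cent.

€1,644.54

Undoing the 76.5% decrease: €1,137.12 ÷ 0.235 ≈ €4838.808511.
Undoing the 65.3% increase: €4838.808511 ÷ 1.653 ≈ €2927.288875.
Undoing the 78% increase: €2927.288875 ÷ 1.78 ≈ €1,644.54.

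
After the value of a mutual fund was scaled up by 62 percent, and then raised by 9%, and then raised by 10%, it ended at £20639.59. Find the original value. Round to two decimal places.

Undoing the 10% increase: £20639.59 ÷ 1.1 ≈ £18763.263636.
Undoing the 9% increase: £18763.263636 ÷ 1.09 ≈ £17214.003336.
Undoing the 62% increase: £17214.003336 ÷ 1.62 ≈ £10625.93.

£10625.93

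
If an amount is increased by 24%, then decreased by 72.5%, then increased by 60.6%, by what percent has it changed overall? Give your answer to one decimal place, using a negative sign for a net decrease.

The combined multiplier is 1.24 × 0.275 × 1.606 = 0.547646.
That corresponds to a decrease of 45.2%.

-45.2%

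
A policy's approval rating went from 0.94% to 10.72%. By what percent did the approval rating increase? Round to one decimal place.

The change is 10.72 − 0.94 = 9.78 percentage points.
Relative to the original 0.94%, that is 9.78 ÷ 0.94 ≈ 1040.4%.
So the approval rating rose by 1040.4%.

1040.4%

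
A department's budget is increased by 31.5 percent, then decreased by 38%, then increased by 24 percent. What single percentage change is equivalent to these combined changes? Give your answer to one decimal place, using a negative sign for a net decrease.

The combined multiplier is 1.315 × 0.62 × 1.24 = 1.010972.
That corresponds to an increase of 1.1%.

1.1%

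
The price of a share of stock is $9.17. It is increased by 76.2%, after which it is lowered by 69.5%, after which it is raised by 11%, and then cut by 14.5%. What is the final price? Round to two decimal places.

Apply the 76.2% increase: $9.17 × 1.762 = $16.15754.
69.5% decrease: $16.15754 × 0.305 = $4.9280497.
Apply the 11% increase: $4.9280497 × 1.11 = $5.470135167.
Apply the 14.5% decrease: $5.470135167 × 0.855 = $4.676965567785 ≈ $4.68.

$4.68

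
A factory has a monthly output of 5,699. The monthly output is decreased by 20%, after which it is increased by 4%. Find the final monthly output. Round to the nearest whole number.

4,742

Each change multiplies by a factor: 0.8 × 1.04 = 0.832.
5,699 × 0.832 = 4741.568 ≈ 4,742.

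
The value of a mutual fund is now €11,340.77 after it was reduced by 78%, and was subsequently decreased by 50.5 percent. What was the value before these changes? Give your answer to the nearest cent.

Undoing the 50.5% decrease: €11,340.77 ÷ 0.495 ≈ €22910.646465.
Undoing the 78% decrease: €22910.646465 ÷ 0.22 ≈ €104,139.30.

€104,139.30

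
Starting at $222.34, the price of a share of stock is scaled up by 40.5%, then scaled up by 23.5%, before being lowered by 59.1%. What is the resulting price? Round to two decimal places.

$157.79

After the 40.5% increase: $222.34 × 1.405 = $312.3877.
Apply the 23.5% increase: $312.3877 × 1.235 = $385.7988095.
After the 59.1% decrease: $385.7988095 × 0.409 = $157.7917130855 ≈ $157.79.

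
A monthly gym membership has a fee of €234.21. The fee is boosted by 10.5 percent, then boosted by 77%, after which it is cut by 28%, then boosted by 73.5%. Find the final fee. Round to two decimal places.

€572.23

Apply the 10.5% increase: €234.21 × 1.105 = €258.80205.
Apply the 77% increase: €258.80205 × 1.77 = €458.0796285.
28% decrease: €458.0796285 × 0.72 = €329.81733252.
After the 73.5% increase: €329.81733252 × 1.735 = €572.2330719222 ≈ €572.23.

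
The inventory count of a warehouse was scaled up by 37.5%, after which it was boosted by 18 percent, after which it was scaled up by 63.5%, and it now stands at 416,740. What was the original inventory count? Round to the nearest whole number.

157,095

The overall multiplier applied was 1.375 × 1.18 × 1.635 = 2.6527875.
So the original inventory count was 416,740 ÷ 2.6527875 ≈ 157,095.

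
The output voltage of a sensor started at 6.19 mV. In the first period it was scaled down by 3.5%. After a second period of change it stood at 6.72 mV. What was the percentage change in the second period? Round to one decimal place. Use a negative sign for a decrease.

12.5%

After the first period: 6.19 × 0.965 = 5.97335.
Second-period multiplier: 6.72 ÷ 5.97335 ≈ 1.125.
That is a change of 12.5%.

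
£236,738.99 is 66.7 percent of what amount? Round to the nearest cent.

£236,738.99 ÷ 0.667 ≈ £354,931.02.

£354,931.02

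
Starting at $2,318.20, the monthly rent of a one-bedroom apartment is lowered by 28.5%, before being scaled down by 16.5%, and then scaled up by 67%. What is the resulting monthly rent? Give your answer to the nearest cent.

Each change multiplies by a factor: 0.715 × 0.835 × 1.67 = 0.99703175.
$2,318.20 × 0.99703175 = $2311.31900285 ≈ $2,311.32.

$2,311.32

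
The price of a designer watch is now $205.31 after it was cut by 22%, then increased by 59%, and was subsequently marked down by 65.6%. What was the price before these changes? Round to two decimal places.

Undoing the 65.6% decrease: $205.31 ÷ 0.344 ≈ $596.831395.
Undoing the 59% increase: $596.831395 ÷ 1.59 ≈ $375.365657.
Undoing the 22% decrease: $375.365657 ÷ 0.78 ≈ $481.24.

$481.24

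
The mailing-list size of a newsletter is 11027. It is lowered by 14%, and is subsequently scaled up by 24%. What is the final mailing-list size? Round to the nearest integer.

14% decrease: 11027 × 0.86 = 9483.22.
After the 24% increase: 9483.22 × 1.24 = 11759.1928 ≈ 11759.

11759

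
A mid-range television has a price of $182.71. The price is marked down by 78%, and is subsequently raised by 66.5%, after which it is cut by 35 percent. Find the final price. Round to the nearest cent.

78% decrease: $182.71 × 0.22 = $40.1962.
After the 66.5% increase: $40.1962 × 1.665 = $66.926673.
After the 35% decrease: $66.926673 × 0.65 = $43.50233745 ≈ $43.50.

$43.50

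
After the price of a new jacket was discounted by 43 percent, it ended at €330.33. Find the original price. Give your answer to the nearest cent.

€579.53

The overall multiplier applied was 0.57.
So the original price was €330.33 ÷ 0.57 ≈ €579.53.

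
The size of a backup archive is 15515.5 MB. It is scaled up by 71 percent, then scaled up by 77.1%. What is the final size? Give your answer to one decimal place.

46987.3 MB

Each change multiplies by a factor: 1.71 × 1.771 = 3.02841.
15515.5 × 3.02841 = 46987.295355 ≈ 46987.3.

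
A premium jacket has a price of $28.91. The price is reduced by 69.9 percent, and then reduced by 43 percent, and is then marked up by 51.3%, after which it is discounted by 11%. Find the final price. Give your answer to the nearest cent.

$6.68

After the 69.9% decrease: $28.91 × 0.301 = $8.70191.
After the 43% decrease: $8.70191 × 0.57 = $4.9600887.
51.3% increase: $4.9600887 × 1.513 = $7.5046142031.
11% decrease: $7.5046142031 × 0.89 = $6.679106640759 ≈ $6.68.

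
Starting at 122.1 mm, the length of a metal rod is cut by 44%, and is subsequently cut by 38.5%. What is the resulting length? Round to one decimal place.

42.1 mm

Each change multiplies by a factor: 0.56 × 0.615 = 0.3444.
122.1 × 0.3444 = 42.05124 ≈ 42.1.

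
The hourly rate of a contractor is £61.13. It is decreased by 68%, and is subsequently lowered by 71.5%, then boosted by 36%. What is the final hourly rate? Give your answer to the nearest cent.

£7.58

Each change multiplies by a factor: 0.32 × 0.285 × 1.36 = 0.124032.
£61.13 × 0.124032 = £7.58207616 ≈ £7.58.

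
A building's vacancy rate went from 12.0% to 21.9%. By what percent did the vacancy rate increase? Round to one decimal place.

The change is 21.9 − 12.0 = 9.9 percentage points.
Relative to the original 12.0%, that is 9.9 ÷ 12.0 = 82.5%.
So the vacancy rate rose by 82.5%.

82.5%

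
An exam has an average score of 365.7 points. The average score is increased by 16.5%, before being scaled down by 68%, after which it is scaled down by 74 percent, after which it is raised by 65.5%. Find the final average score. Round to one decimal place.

16.5% increase: 365.7 × 1.165 = 426.0405.
68% decrease: 426.0405 × 0.32 = 136.33296.
After the 74% decrease: 136.33296 × 0.26 = 35.4465696.
Apply the 65.5% increase: 35.4465696 × 1.655 = 58.664072688 ≈ 58.7.

58.7 points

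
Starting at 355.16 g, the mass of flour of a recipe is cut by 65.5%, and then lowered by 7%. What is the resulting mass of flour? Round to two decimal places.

Each change multiplies by a factor: 0.345 × 0.93 = 0.32085.
355.16 × 0.32085 = 113.953086 ≈ 113.95.

113.95 g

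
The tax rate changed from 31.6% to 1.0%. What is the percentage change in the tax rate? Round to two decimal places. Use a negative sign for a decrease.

-96.84%

The change is 1.0 − 31.6 = -30.6 percentage points.
Relative to the original 31.6%, that is -30.6 ÷ 31.6 ≈ -96.84%.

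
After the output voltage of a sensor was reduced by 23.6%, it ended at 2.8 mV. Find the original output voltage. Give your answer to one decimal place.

3.7 mV

The overall multiplier applied was 0.764.
So the original output voltage was 2.8 ÷ 0.764 ≈ 3.7 mV.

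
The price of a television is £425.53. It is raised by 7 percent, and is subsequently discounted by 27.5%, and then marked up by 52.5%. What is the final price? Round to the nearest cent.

£503.41

Each change multiplies by a factor: 1.07 × 0.725 × 1.525 = 1.18301875.
£425.53 × 1.18301875 = £503.4099686875 ≈ £503.41.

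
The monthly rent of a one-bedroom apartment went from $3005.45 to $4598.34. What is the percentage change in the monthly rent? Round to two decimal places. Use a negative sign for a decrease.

Change: $4598.34 − $3005.45 = $1592.89.
Relative to the original: $1592.89 ÷ $3005.45 ≈ 53.00%.

53.00%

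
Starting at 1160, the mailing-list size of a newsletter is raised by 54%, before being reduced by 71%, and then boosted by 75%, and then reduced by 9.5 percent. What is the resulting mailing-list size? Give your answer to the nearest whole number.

Each change multiplies by a factor: 1.54 × 0.29 × 1.75 × 0.905 = 0.70730275.
1160 × 0.70730275 = 820.47119 ≈ 820.

820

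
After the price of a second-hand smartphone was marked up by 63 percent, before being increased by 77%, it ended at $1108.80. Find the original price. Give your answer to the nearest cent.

$384.32

The overall multiplier applied was 1.63 × 1.77 = 2.8851.
So the original price was $1108.80 ÷ 2.8851 ≈ $384.32.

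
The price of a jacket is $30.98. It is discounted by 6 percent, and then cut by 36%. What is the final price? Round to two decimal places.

Apply the 6% decrease: $30.98 × 0.94 = $29.1212.
Apply the 36% decrease: $29.1212 × 0.64 = $18.637568 ≈ $18.64.

$18.64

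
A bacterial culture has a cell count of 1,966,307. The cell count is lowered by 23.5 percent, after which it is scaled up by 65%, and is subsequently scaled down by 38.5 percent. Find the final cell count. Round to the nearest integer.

After the 23.5% decrease: 1,966,307 × 0.765 = 1504224.855.
Apply the 65% increase: 1504224.855 × 1.65 = 2481971.01075.
38.5% decrease: 2481971.01075 × 0.615 = 1526412.17161125 ≈ 1,526,412.

1,526,412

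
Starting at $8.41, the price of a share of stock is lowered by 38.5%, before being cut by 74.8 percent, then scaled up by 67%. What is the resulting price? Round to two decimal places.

$2.18

After the 38.5% decrease: $8.41 × 0.615 = $5.17215.
74.8% decrease: $5.17215 × 0.252 = $1.3033818.
After the 67% increase: $1.3033818 × 1.67 = $2.176647606 ≈ $2.18.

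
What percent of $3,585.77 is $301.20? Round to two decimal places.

8.40%

$301.20 ÷ $3,585.77 ≈ 8.40%.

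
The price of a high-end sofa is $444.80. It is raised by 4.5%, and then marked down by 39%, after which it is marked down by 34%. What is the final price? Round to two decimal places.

After the 4.5% increase: $444.80 × 1.045 = $464.816.
After the 39% decrease: $464.816 × 0.61 = $283.53776.
After the 34% decrease: $283.53776 × 0.66 = $187.1349216 ≈ $187.13.

$187.13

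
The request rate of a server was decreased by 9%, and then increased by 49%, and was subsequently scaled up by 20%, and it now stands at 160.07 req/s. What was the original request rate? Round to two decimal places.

98.38 req/s

The overall multiplier applied was 0.91 × 1.49 × 1.2 = 1.62708.
So the original request rate was 160.07 ÷ 1.62708 ≈ 98.38 req/s.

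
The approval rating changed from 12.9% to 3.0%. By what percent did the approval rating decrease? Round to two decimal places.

76.74%

The change is 3.0 − 12.9 = -9.9 percentage points.
Relative to the original 12.9%, that is -9.9 ÷ 12.9 ≈ -76.74%.
So the approval rating fell by 76.74%.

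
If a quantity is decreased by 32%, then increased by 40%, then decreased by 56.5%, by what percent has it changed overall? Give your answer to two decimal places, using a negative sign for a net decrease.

-58.59%

The combined multiplier is 0.68 × 1.4 × 0.435 = 0.41412.
That corresponds to a decrease of 58.59%.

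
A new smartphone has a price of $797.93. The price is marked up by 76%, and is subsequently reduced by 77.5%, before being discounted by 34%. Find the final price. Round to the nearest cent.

Each change multiplies by a factor: 1.76 × 0.225 × 0.66 = 0.26136.
$797.93 × 0.26136 = $208.5469848 ≈ $208.55.

$208.55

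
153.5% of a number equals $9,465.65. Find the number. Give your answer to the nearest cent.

$9,465.65 ÷ 1.535 ≈ $6,166.55.

$6,166.55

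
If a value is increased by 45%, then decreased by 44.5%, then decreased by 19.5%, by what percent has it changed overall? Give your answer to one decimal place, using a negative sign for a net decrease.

The combined multiplier is 1.45 × 0.555 × 0.805 = 0.64782375.
That corresponds to a decrease of 35.2%.

-35.2%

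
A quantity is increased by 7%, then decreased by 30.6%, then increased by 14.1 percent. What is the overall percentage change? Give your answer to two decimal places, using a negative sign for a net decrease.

-15.27%

A 7% increase multiplies by 1.07.
Then a 30.6% decrease: 1.07 × 0.694 = 0.74258.
Then a 14.1% increase: 0.74258 × 1.141 = 0.84728378.
Overall factor 0.84728378, i.e. -15.27%.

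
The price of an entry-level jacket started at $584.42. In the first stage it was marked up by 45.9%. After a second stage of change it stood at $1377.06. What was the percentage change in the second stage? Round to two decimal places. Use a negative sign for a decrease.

61.50%

After the first stage: $584.42 × 1.459 = $852.66878.
Second-stage multiplier: $1377.06 ÷ $852.66878 ≈ 1.615.
That is a change of 61.50%.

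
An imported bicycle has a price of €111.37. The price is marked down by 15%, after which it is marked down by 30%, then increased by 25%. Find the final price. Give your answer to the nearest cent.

€82.83

Each change multiplies by a factor: 0.85 × 0.7 × 1.25 = 0.74375.
€111.37 × 0.74375 = €82.8314375 ≈ €82.83.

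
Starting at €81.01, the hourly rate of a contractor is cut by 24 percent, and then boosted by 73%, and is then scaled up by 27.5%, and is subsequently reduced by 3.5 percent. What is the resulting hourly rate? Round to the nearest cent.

Apply the 24% decrease: €81.01 × 0.76 = €61.5676.
Apply the 73% increase: €61.5676 × 1.73 = €106.511948.
27.5% increase: €106.511948 × 1.275 = €135.8027337.
Apply the 3.5% decrease: €135.8027337 × 0.965 = €131.0496380205 ≈ €131.05.

€131.05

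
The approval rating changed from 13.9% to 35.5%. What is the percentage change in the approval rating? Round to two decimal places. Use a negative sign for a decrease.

The change is 35.5 − 13.9 = 21.6 percentage points.
Relative to the original 13.9%, that is 21.6 ÷ 13.9 ≈ 155.40%.

155.40%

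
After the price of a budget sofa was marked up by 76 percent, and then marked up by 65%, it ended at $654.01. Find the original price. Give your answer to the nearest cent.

$225.21

The overall multiplier applied was 1.76 × 1.65 = 2.904.
So the original price was $654.01 ÷ 2.904 ≈ $225.21.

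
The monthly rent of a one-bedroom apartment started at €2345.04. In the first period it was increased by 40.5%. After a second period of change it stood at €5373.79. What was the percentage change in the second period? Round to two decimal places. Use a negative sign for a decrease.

After the first period: €2345.04 × 1.405 = €3294.7812.
Second-period multiplier: €5373.79 ÷ €3294.7812 ≈ 1.631001.
That is a change of 63.10%.

63.10%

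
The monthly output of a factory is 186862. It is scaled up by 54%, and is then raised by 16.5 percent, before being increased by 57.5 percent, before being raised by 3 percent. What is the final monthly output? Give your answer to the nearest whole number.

Each change multiplies by a factor: 1.54 × 1.165 × 1.575 × 1.03 = 2.910478725.
186862 × 2.910478725 = 543857.87551095 ≈ 543858.

543858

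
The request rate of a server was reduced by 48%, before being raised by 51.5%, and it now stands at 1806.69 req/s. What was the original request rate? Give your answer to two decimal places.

2293.34 req/s

The overall multiplier applied was 0.52 × 1.515 = 0.7878.
So the original request rate was 1806.69 ÷ 0.7878 ≈ 2293.34 req/s.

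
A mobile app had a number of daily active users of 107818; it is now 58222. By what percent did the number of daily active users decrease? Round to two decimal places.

46.00%

Change: 58222 − 107818 = -49596.
Relative to the original: -49596 ÷ 107818 ≈ -46.00%.
So the number of daily active users decreased by 46.00%.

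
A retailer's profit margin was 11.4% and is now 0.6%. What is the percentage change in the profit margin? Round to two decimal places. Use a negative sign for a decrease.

The change is 0.6 − 11.4 = -10.8 percentage points.
Relative to the original 11.4%, that is -10.8 ÷ 11.4 ≈ -94.74%.

-94.74%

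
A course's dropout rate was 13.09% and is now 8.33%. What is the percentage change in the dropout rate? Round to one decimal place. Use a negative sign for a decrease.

-36.4%

The change is 8.33 − 13.09 = -4.76 percentage points.
Relative to the original 13.09%, that is -4.76 ÷ 13.09 ≈ -36.4%.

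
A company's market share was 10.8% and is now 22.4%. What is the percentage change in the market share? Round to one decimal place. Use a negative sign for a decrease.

The change is 22.4 − 10.8 = 11.6 percentage points.
Relative to the original 10.8%, that is 11.6 ÷ 10.8 ≈ 107.4%.

107.4%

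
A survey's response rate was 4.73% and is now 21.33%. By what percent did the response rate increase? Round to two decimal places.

The change is 21.33 − 4.73 = 16.60 percentage points.
Relative to the original 4.73%, that is 16.60 ÷ 4.73 ≈ 350.95%.
So the response rate rose by 350.95%.

350.95%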